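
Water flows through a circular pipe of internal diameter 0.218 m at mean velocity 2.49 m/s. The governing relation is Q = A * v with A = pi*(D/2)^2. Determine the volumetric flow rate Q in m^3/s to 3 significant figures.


A = pi*(0.218/2)^2 = 0.037325 m^2
Q = 0.037325 * 2.49 = 0.0929 m^3/s
Therefore the volumetric flow rate Q = 0.0929 m^3/s.


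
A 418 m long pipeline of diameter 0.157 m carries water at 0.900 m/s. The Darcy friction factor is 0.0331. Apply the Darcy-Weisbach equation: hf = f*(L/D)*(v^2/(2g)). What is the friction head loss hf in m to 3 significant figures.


hf = 0.0331 * (418/0.157) * (0.900^2 / (2*9.81))
hf = 3.64 m
Therefore the friction head loss hf = 3.64 m.


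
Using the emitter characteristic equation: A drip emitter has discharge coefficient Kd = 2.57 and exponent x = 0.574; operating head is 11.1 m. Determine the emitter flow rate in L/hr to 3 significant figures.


Approach: apply the emitter characteristic equation, q = Kd * h^x.
q = 2.57 * 11.1^0.574 = 10.2 L/hr
Therefore the emitter flow rate = 10.2 L/hr.


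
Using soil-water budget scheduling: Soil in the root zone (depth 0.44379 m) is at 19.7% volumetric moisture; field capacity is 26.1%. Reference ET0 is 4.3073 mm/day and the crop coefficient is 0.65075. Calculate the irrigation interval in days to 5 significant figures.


Approach: apply soil-water budget scheduling, SMD = (FC-theta)/100*depth*1000; ETc = ET0*Kc; interval = SMD/ETc.
Step 1 — soil moisture deficit:
  SMD = (26.1 - 19.7)/100 * 0.44379 * 1000 = 28.40256 mm
Step 2 — daily crop ET (ETc = ET0*Kc):
  ETc = 4.3073 * 0.65075 = 2.802975 mm/day
Step 3 — irrigation interval (SMD/ETc):
  interval = 28.40256 / 2.802975 = 10.133 days
Therefore the irrigation interval = 10.133 days.


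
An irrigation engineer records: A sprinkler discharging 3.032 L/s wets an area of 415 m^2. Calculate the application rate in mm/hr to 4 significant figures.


Approach: apply the application rate relation, rate = (Q/A)*3600.
rate = (3.032 / 415) * 3600 = 26.30 mm/hr
Therefore the application rate = 26.30 mm/hr.


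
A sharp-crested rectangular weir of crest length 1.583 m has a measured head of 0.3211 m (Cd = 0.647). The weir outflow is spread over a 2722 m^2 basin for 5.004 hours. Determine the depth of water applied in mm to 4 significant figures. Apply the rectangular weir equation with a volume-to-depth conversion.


Approach: apply the rectangular weir equation with a volume-to-depth conversion, Q = (2/3)*Cd*L*sqrt(2g)*H^1.5; d = Q*t/A * 1000.
Step 1 — weir discharge:
  Q = (2/3)*0.647*1.583*sqrt(2*9.81)*0.3211^1.5 = 0.550306 m^3/s
Step 2 — volume: V = 0.550306 * 5.004*3600 = 9913.42 m^3
Step 3 — depth: d = V/A * 1000 = 9913.42/2722 * 1000 = 3642 mm
Therefore the depth of water applied = 3642 mm.


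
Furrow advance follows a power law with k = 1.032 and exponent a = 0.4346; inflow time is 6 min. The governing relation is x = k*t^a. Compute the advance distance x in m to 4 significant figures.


x = 1.032 * 6^0.4346 = 2.248 m
Therefore the advance distance x = 2.248 m.


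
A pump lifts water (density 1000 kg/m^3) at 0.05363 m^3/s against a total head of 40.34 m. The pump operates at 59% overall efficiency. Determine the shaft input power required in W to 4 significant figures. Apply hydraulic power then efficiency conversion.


Approach: apply hydraulic power then efficiency conversion, P = rho*g*Q*H; P_in = P/eta.
Step 1 — hydraulic power (P = rho*g*Q*H):
  P = 1000 * 9.81 * 0.05363 * 40.34 = 21223.3 W
Step 2 — input power: P_in = P/eta = 21223.3 / 0.59 = 35970 W
Therefore the shaft input power required = 35970 W.


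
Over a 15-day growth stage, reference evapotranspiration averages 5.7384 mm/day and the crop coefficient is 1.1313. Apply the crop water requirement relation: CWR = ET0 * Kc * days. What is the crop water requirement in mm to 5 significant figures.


CWR = 5.7384 * 1.1313 * 15 = 97.378 mm
Therefore the crop water requirement = 97.378 mm.


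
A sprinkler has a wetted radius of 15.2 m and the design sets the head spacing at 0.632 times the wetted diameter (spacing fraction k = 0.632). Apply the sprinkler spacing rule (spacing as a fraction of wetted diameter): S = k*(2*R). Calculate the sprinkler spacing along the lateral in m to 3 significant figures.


S = 0.632 * (2 * 15.2) = 19.2 m
Therefore the sprinkler spacing along the lateral = 19.2 m.


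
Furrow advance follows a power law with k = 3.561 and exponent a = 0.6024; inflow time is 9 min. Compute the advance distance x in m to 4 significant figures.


Approach: apply the power-law advance function, x = k*t^a.
x = 3.561 * 9^0.6024 = 13.38 m
Therefore the advance distance x = 13.38 m.


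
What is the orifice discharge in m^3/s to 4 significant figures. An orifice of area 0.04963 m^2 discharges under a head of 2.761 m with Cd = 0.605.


Approach: apply the orifice equation, Q = Cd*A*sqrt(2*g*h).
Q = 0.605 * 0.04963 * sqrt(2*9.81*2.761) = 0.2210 m^3/s
Therefore the orifice discharge = 0.2210 m^3/s.


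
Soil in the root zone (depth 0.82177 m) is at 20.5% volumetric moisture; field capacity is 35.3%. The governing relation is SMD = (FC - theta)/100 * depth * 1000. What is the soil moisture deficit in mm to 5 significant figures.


SMD = (35.3 - 20.5)/100 * 0.82177 * 1000 = 121.62 mm
Therefore the soil moisture deficit = 121.62 mm.


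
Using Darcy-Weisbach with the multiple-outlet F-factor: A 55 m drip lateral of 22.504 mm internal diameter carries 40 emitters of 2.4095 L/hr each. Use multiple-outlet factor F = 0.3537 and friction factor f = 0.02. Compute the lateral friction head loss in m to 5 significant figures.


Approach: apply Darcy-Weisbach with the multiple-outlet F-factor, Q = n*q/(3600*1000) m^3/s; v = Q/A; hf = F*f*(L/D)*(v^2/(2g)).
Q = 40*2.4095/(3600*1000) = 2.677222e-05 m^3/s
A = pi*(22.504e-3/2)^2 = 3.977492e-04 m^2, so v = Q/A = 0.06730930 m/s
hf = 0.3537*0.02*(55/0.022504)*(0.06730930^2/(2*9.81)) = 0.0039923 m
Therefore the lateral friction head loss = 0.0039923 m.


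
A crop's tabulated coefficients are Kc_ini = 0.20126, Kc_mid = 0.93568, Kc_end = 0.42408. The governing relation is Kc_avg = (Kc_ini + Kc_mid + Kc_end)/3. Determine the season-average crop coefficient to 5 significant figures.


Kc_avg = (0.20126 + 0.93568 + 0.42408)/3 = 0.52034
Therefore the season-average crop coefficient = 0.52034.


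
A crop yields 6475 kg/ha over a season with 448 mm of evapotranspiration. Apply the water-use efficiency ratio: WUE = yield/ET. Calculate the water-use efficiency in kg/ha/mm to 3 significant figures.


WUE = 6475 / 448 = 14.5 kg/ha/mm
Therefore the water-use efficiency = 14.5 kg/ha/mm.


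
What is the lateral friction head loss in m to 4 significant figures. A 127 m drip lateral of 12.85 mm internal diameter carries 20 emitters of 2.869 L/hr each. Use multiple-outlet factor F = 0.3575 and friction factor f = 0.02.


Approach: apply Darcy-Weisbach with the multiple-outlet F-factor, Q = n*q/(3600*1000) m^3/s; v = Q/A; hf = F*f*(L/D)*(v^2/(2g)).
Q = 20*2.869/(3600*1000) = 1.59389e-05 m^3/s
A = pi*(12.85e-3/2)^2 = 1.29687e-04 m^2, so v = Q/A = 0.122903 m/s
hf = 0.3575*0.02*(127/0.01285)*(0.122903^2/(2*9.81)) = 0.05440 m
Therefore the lateral friction head loss = 0.05440 m.


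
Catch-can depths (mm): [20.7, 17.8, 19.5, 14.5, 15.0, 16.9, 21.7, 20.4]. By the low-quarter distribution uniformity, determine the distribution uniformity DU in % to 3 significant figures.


Approach: apply the low-quarter distribution uniformity, DU = (mean of lowest quarter of readings / overall mean)*100.
sorted lowest 2 of 8: [14.5, 15.0] -> mean = 14.750 mm
overall mean = 18.312 mm
DU = (14.750/18.312)*100 = 80.5 %
Therefore the distribution uniformity DU = 80.5 %.


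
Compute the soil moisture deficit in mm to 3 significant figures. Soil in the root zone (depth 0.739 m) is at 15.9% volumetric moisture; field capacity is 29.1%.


Approach: apply the soil moisture deficit relation, SMD = (FC - theta)/100 * depth * 1000.
SMD = (29.1 - 15.9)/100 * 0.739 * 1000 = 97.5 mm
Therefore the soil moisture deficit = 97.5 mm.


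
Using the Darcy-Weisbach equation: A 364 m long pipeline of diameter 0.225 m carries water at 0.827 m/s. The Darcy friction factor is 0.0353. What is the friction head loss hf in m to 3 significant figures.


Approach: apply the Darcy-Weisbach equation, hf = f*(L/D)*(v^2/(2g)).
hf = 0.0353 * (364/0.225) * (0.827^2 / (2*9.81))
hf = 1.99 m
Therefore the friction head loss hf = 1.99 m.


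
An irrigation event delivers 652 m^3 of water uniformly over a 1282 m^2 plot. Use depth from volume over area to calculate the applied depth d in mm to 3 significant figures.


Approach: apply depth from volume over area, d = (V/A)*1000.
d = (652 / 1282) * 1000 = 509 mm
Therefore the applied depth d = 509 mm.


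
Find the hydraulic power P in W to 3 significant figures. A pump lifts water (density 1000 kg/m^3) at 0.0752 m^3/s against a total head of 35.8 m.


Approach: apply the hydraulic power relation, P = rho*g*Q*H.
P = 1000 * 9.81 * 0.0752 * 35.8 = 26400 W
Therefore the hydraulic power P = 26400 W.


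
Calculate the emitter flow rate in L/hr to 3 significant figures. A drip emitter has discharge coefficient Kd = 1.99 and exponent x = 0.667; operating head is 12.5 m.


Approach: apply the emitter characteristic equation, q = Kd * h^x.
q = 1.99 * 12.5^0.667 = 10.7 L/hr
Therefore the emitter flow rate = 10.7 L/hr.


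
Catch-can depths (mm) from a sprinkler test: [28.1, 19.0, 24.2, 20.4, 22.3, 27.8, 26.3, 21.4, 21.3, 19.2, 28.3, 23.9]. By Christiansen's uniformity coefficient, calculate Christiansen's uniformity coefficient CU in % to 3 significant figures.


Approach: apply Christiansen's uniformity coefficient, CU = (1 - mean_abs_deviation/mean)*100.
mean = 23.517 mm
mean |d_i - mean| = 2.9167 mm
CU = (1 - 2.9167/23.517)*100 = 87.6 %
Therefore Christiansen's uniformity coefficient CU = 87.6 %.


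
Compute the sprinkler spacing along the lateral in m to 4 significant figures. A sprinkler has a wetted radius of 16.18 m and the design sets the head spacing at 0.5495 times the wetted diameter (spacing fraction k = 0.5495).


Approach: apply the sprinkler spacing rule (spacing as a fraction of wetted diameter), S = k*(2*R).
S = 0.5495 * (2 * 16.18) = 17.78 m
Therefore the sprinkler spacing along the lateral = 17.78 m.


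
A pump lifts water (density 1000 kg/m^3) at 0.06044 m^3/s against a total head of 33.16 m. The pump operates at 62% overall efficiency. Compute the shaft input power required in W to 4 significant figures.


Approach: apply hydraulic power then efficiency conversion, P = rho*g*Q*H; P_in = P/eta.
Step 1 — hydraulic power (P = rho*g*Q*H):
  P = 1000 * 9.81 * 0.06044 * 33.16 = 19661.1 W
Step 2 — input power: P_in = P/eta = 19661.1 / 0.62 = 31710 W
Therefore the shaft input power required = 31710 W.


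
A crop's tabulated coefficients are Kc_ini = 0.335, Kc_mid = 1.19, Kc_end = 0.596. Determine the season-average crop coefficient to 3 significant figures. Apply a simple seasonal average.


Approach: apply a simple seasonal average, Kc_avg = (Kc_ini + Kc_mid + Kc_end)/3.
Kc_avg = (0.335 + 1.19 + 0.596)/3 = 0.707
Therefore the season-average crop coefficient = 0.707.


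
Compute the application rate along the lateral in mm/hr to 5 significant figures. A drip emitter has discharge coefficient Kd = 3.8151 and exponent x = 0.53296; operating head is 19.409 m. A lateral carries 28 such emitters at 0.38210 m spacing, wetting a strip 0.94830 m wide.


Approach: apply the emitter equation with a lateral mass balance, q = Kd*h^x; Q = n*q; rate = Q/(n*spacing*width).
Step 1 — single emitter flow (q = Kd*h^x):
  q = 3.8151 * 19.409^0.53296 = 18.53361 L/hr
Step 2 — total lateral flow: Q = 28 * 18.53361 = 518.9412 L/hr
Step 3 — wetted area: A = 28 * 0.38210 * 0.94830 = 10.14567 m^2
Step 4 — application rate: Q/A = 518.9412/10.14567 = 51.149 mm/hr
Therefore the application rate along the lateral = 51.149 mm/hr.


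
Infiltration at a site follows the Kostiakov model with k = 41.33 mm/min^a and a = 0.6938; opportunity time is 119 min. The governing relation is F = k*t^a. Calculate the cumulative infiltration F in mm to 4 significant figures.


F = 41.33 * 119^0.6938 = 1138 mm
Therefore the cumulative infiltration F = 1138 mm.


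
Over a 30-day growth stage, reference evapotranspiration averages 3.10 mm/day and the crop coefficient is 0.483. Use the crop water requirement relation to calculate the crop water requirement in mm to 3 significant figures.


Approach: apply the crop water requirement relation, CWR = ET0 * Kc * days.
CWR = 3.10 * 0.483 * 30 = 44.9 mm
Therefore the crop water requirement = 44.9 mm.


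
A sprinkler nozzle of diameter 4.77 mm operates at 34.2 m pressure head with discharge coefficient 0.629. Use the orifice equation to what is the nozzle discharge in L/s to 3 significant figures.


Approach: apply the orifice equation, Q = Cd*A*sqrt(2*g*h), A = pi*(d/2)^2.
A = pi*(4.77e-3/2)^2 = 1.7870e-05 m^2
Q = 0.629 * 1.7870e-05 * sqrt(2*9.81*34.2) * 1000 = 0.291 L/s
Therefore the nozzle discharge = 0.291 L/s.


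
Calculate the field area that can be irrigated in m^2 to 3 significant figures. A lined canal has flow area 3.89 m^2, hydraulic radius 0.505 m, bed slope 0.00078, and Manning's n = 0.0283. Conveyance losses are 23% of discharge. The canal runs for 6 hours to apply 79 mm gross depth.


Approach: apply Manning's equation with a conveyance and depth budget, Q = (1/n)*A*R^(2/3)*S^(1/2); Q_field = Q*(1-loss); Area = Q_field*t/(d/1000).
Step 1 — canal discharge (Manning's equation):
  Q = (1/0.0283) * 3.89 * 0.505^(2/3) * 0.00078^(1/2) = 2.4345 m^3/s
Step 2 — delivered flow: Q_field = 2.4345*(1 - 23/100) = 1.8745 m^3/s
Step 3 — volume delivered: V = 1.8745 * 6*3600 = 40490 m^3
Step 4 — area served: A = V / (depth/1000) = 40490 / 0.079 = 513000 m^2
Therefore the field area that can be irrigated = 513000 m^2.


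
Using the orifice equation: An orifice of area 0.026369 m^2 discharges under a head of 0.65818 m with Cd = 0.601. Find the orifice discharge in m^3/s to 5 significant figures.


Approach: apply the orifice equation, Q = Cd*A*sqrt(2*g*h).
Q = 0.601 * 0.026369 * sqrt(2*9.81*0.65818) = 0.056950 m^3/s
Therefore the orifice discharge = 0.056950 m^3/s.


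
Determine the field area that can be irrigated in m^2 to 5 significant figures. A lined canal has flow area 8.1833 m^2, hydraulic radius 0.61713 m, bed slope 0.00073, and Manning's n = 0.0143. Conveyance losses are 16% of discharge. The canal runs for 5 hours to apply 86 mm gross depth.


Approach: apply Manning's equation with a conveyance and depth budget, Q = (1/n)*A*R^(2/3)*S^(1/2); Q_field = Q*(1-loss); Area = Q_field*t/(d/1000).
Step 1 — canal discharge (Manning's equation):
  Q = (1/0.0143) * 8.1833 * 0.61713^(2/3) * 0.00073^(1/2) = 11.20740 m^3/s
Step 2 — delivered flow: Q_field = 11.20740*(1 - 16/100) = 9.414218 m^3/s
Step 3 — volume delivered: V = 9.414218 * 5*3600 = 169455.9 m^3
Step 4 — area served: A = V / (depth/1000) = 169455.9 / 0.086 = 1970400 m^2
Therefore the field area that can be irrigated = 1970400 m^2.


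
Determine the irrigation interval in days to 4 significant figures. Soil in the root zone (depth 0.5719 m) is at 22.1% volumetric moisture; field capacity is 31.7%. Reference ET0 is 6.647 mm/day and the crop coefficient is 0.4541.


Approach: apply soil-water budget scheduling, SMD = (FC-theta)/100*depth*1000; ETc = ET0*Kc; interval = SMD/ETc.
Step 1 — soil moisture deficit:
  SMD = (31.7 - 22.1)/100 * 0.5719 * 1000 = 54.9024 mm
Step 2 — daily crop ET (ETc = ET0*Kc):
  ETc = 6.647 * 0.4541 = 3.01840 mm/day
Step 3 — irrigation interval (SMD/ETc):
  interval = 54.9024 / 3.01840 = 18.19 days
Therefore the irrigation interval = 18.19 days.


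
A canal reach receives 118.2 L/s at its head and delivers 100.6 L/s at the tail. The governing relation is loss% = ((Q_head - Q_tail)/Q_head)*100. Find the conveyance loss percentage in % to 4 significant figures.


loss = ((118.2 - 100.6)/118.2)*100 = 14.89 %
Therefore the conveyance loss percentage = 14.89 %.


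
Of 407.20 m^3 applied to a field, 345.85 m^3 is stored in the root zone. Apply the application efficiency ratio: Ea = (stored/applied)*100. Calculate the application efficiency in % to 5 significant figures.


Ea = (345.85/407.20)*100 = 84.934 %
Therefore the application efficiency = 84.934 %.


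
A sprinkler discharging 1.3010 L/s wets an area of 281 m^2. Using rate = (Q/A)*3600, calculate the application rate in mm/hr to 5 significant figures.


rate = (1.3010 / 281) * 3600 = 16.668 mm/hr
Therefore the application rate = 16.668 mm/hr.


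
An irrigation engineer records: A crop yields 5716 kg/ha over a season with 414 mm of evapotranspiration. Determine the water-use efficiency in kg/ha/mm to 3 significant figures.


Approach: apply the water-use efficiency ratio, WUE = yield/ET.
WUE = 5716 / 414 = 13.8 kg/ha/mm
Therefore the water-use efficiency = 13.8 kg/ha/mm.


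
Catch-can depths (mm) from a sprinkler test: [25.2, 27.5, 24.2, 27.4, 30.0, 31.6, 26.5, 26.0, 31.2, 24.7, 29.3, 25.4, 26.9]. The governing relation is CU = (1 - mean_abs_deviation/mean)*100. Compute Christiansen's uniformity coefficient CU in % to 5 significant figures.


mean = 27.37692 mm
mean |d_i - mean| = 1.959763 mm
CU = (1 - 1.959763/27.37692)*100 = 92.842 %
Therefore Christiansen's uniformity coefficient CU = 92.842 %.


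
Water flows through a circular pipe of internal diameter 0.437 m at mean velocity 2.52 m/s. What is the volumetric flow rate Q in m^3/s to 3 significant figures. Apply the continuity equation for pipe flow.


Approach: apply the continuity equation for pipe flow, Q = A * v with A = pi*(D/2)^2.
A = pi*(0.437/2)^2 = 0.14999 m^2
Q = 0.14999 * 2.52 = 0.378 m^3/s
Therefore the volumetric flow rate Q = 0.378 m^3/s.


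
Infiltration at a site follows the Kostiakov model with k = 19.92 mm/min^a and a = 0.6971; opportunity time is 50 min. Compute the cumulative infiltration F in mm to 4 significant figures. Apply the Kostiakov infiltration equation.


Approach: apply the Kostiakov infiltration equation, F = k*t^a.
F = 19.92 * 50^0.6971 = 304.5 mm
Therefore the cumulative infiltration F = 304.5 mm.


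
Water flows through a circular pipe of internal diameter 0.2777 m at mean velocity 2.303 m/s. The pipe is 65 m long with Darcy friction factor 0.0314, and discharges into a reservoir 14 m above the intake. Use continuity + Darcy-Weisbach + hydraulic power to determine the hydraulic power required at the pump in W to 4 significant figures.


Approach: apply continuity + Darcy-Weisbach + hydraulic power, Q = A*v; hf = f*(L/D)*(v^2/(2g)); H = static + hf; P = rho*g*Q*H.
Step 1 — flow rate (continuity, Q = A*v):
  A = pi*(0.2777/2)^2 = 0.0605678 m^2
  Q = 0.0605678 * 2.303 = 0.139488 m^3/s
Step 2 — friction head loss (Darcy-Weisbach):
  hf = 0.0314 * (65/0.2777) * (2.303^2 / (2*9.81))
  hf = 1.98681 m
Step 3 — total head: H = 14 + 1.98681 = 15.9868 m
Step 4 — hydraulic power (P = rho*g*Q*H):
  P = 1000 * 9.81 * 0.139488 * 15.9868 = 21880 W
Therefore the hydraulic power required at the pump = 21880 W.


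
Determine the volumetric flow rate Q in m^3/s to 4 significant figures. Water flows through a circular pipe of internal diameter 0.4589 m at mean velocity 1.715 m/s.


Approach: apply the continuity equation for pipe flow, Q = A * v with A = pi*(D/2)^2.
A = pi*(0.4589/2)^2 = 0.165396 m^2
Q = 0.165396 * 1.715 = 0.2837 m^3/s
Therefore the volumetric flow rate Q = 0.2837 m^3/s.


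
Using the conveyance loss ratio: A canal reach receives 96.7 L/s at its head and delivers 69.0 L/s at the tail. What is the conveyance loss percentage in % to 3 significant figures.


Approach: apply the conveyance loss ratio, loss% = ((Q_head - Q_tail)/Q_head)*100.
loss = ((96.7 - 69.0)/96.7)*100 = 28.6 %
Therefore the conveyance loss percentage = 28.6 %.


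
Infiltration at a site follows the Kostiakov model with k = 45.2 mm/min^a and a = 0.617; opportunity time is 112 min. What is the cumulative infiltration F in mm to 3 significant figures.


Approach: apply the Kostiakov infiltration equation, F = k*t^a.
F = 45.2 * 112^0.617 = 831 mm
Therefore the cumulative infiltration F = 831 mm.


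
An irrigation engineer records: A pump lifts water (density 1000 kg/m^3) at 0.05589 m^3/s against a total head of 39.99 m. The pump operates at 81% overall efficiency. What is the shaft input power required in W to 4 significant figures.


Approach: apply hydraulic power then efficiency conversion, P = rho*g*Q*H; P_in = P/eta.
Step 1 — hydraulic power (P = rho*g*Q*H):
  P = 1000 * 9.81 * 0.05589 * 39.99 = 21925.8 W
Step 2 — input power: P_in = P/eta = 21925.8 / 0.81 = 27070 W
Therefore the shaft input power required = 27070 W.


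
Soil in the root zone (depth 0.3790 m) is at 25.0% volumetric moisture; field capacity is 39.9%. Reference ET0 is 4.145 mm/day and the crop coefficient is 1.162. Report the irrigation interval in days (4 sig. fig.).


Approach: apply soil-water budget scheduling, SMD = (FC-theta)/100*depth*1000; ETc = ET0*Kc; interval = SMD/ETc.
Step 1 — soil moisture deficit:
  SMD = (39.9 - 25.0)/100 * 0.3790 * 1000 = 56.4710 mm
Step 2 — daily crop ET (ETc = ET0*Kc):
  ETc = 4.145 * 1.162 = 4.81649 mm/day
Step 3 — irrigation interval (SMD/ETc):
  interval = 56.4710 / 4.81649 = 11.72 days
Therefore the irrigation interval = 11.72 days.


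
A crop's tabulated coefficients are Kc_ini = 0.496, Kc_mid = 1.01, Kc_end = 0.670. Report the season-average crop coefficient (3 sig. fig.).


Approach: apply a simple seasonal average, Kc_avg = (Kc_ini + Kc_mid + Kc_end)/3.
Kc_avg = (0.496 + 1.01 + 0.670)/3 = 0.725
Therefore the season-average crop coefficient = 0.725.


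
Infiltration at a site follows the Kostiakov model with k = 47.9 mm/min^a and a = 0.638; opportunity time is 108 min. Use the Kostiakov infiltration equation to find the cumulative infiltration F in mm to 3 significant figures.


Approach: apply the Kostiakov infiltration equation, F = k*t^a.
F = 47.9 * 108^0.638 = 950 mm
Therefore the cumulative infiltration F = 950 mm.


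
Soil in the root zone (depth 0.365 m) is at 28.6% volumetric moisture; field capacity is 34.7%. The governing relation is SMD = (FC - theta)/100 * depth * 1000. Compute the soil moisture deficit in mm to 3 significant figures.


SMD = (34.7 - 28.6)/100 * 0.365 * 1000 = 22.3 mm
Therefore the soil moisture deficit = 22.3 mm.


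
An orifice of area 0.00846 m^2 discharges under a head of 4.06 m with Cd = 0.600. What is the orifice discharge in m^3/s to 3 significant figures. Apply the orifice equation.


Approach: apply the orifice equation, Q = Cd*A*sqrt(2*g*h).
Q = 0.600 * 0.00846 * sqrt(2*9.81*4.06) = 0.0453 m^3/s
Therefore the orifice discharge = 0.0453 m^3/s.


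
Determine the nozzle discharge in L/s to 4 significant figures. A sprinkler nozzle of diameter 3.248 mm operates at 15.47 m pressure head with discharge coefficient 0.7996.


Approach: apply the orifice equation, Q = Cd*A*sqrt(2*g*h), A = pi*(d/2)^2.
A = pi*(3.248e-3/2)^2 = 8.28556e-06 m^2
Q = 0.7996 * 8.28556e-06 * sqrt(2*9.81*15.47) * 1000 = 0.1154 L/s
Therefore the nozzle discharge = 0.1154 L/s.


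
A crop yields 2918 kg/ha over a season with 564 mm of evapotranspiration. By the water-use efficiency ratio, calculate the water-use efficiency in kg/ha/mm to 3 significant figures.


Approach: apply the water-use efficiency ratio, WUE = yield/ET.
WUE = 2918 / 564 = 5.17 kg/ha/mm
Therefore the water-use efficiency = 5.17 kg/ha/mm.


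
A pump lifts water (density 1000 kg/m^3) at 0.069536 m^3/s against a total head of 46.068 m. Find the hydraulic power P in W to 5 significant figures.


Approach: apply the hydraulic power relation, P = rho*g*Q*H.
P = 1000 * 9.81 * 0.069536 * 46.068 = 31425 W
Therefore the hydraulic power P = 31425 W.


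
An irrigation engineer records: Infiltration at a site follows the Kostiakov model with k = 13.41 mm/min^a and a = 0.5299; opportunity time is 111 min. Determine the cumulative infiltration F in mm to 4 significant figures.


Approach: apply the Kostiakov infiltration equation, F = k*t^a.
F = 13.41 * 111^0.5299 = 162.6 mm
Therefore the cumulative infiltration F = 162.6 mm.


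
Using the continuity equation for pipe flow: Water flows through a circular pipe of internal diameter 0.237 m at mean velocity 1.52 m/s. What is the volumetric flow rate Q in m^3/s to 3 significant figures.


Approach: apply the continuity equation for pipe flow, Q = A * v with A = pi*(D/2)^2.
A = pi*(0.237/2)^2 = 0.044115 m^2
Q = 0.044115 * 1.52 = 0.0671 m^3/s
Therefore the volumetric flow rate Q = 0.0671 m^3/s.


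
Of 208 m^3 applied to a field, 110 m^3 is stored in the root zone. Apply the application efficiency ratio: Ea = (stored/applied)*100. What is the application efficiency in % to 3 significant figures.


Ea = (110/208)*100 = 52.9 %
Therefore the application efficiency = 52.9 %.


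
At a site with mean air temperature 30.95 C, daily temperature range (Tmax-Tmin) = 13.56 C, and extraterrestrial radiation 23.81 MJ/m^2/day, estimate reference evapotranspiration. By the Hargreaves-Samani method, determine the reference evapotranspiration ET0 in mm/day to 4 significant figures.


Approach: apply the Hargreaves-Samani method, ET0 = 0.0023*(Tmean+17.8)*sqrt(Tmax-Tmin)*0.408*Ra.
ET0 = 0.0023*(30.95+17.8)*sqrt(13.56)*0.408*23.81 = 4.011 mm/day
Therefore the reference evapotranspiration ET0 = 4.011 mm/day.


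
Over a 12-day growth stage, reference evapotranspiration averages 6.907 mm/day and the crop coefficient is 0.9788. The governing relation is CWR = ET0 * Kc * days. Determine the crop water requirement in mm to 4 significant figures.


CWR = 6.907 * 0.9788 * 12 = 81.13 mm
Therefore the crop water requirement = 81.13 mm.


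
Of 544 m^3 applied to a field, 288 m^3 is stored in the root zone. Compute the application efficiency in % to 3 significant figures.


Approach: apply the application efficiency ratio, Ea = (stored/applied)*100.
Ea = (288/544)*100 = 52.9 %
Therefore the application efficiency = 52.9 %.


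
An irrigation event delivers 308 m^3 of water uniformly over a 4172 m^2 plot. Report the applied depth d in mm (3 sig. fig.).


Approach: apply depth from volume over area, d = (V/A)*1000.
d = (308 / 4172) * 1000 = 73.8 mm
Therefore the applied depth d = 73.8 mm.


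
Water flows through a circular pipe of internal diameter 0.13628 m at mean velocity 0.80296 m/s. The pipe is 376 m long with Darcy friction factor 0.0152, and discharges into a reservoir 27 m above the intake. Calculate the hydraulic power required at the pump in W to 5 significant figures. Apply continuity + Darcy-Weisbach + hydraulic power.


Approach: apply continuity + Darcy-Weisbach + hydraulic power, Q = A*v; hf = f*(L/D)*(v^2/(2g)); H = static + hf; P = rho*g*Q*H.
Step 1 — flow rate (continuity, Q = A*v):
  A = pi*(0.13628/2)^2 = 0.01458660 m^2
  Q = 0.01458660 * 0.80296 = 0.01171246 m^3/s
Step 2 — friction head loss (Darcy-Weisbach):
  hf = 0.0152 * (376/0.13628) * (0.80296^2 / (2*9.81))
  hf = 1.378123 m
Step 3 — total head: H = 27 + 1.378123 = 28.37812 m
Step 4 — hydraulic power (P = rho*g*Q*H):
  P = 1000 * 9.81 * 0.01171246 * 28.37812 = 3260.6 W
Therefore the hydraulic power required at the pump = 3260.6 W.


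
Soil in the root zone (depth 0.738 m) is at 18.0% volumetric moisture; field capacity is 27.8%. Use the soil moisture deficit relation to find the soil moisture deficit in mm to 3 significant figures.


Approach: apply the soil moisture deficit relation, SMD = (FC - theta)/100 * depth * 1000.
SMD = (27.8 - 18.0)/100 * 0.738 * 1000 = 72.3 mm
Therefore the soil moisture deficit = 72.3 mm.


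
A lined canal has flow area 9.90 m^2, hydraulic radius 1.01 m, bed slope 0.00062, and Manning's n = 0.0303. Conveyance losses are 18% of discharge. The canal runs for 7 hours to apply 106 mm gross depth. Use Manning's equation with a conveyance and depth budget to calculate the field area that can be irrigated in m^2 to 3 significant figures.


Approach: apply Manning's equation with a conveyance and depth budget, Q = (1/n)*A*R^(2/3)*S^(1/2); Q_field = Q*(1-loss); Area = Q_field*t/(d/1000).
Step 1 — canal discharge (Manning's equation):
  Q = (1/0.0303) * 9.90 * 1.01^(2/3) * 0.00062^(1/2) = 8.1897 m^3/s
Step 2 — delivered flow: Q_field = 8.1897*(1 - 18/100) = 6.7156 m^3/s
Step 3 — volume delivered: V = 6.7156 * 7*3600 = 169230 m^3
Step 4 — area served: A = V / (depth/1000) = 169230 / 0.106 = 1600000 m^2
Therefore the field area that can be irrigated = 1600000 m^2.


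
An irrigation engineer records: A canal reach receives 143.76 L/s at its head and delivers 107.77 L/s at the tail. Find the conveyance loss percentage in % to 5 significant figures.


Approach: apply the conveyance loss ratio, loss% = ((Q_head - Q_tail)/Q_head)*100.
loss = ((143.76 - 107.77)/143.76)*100 = 25.035 %
Therefore the conveyance loss percentage = 25.035 %.


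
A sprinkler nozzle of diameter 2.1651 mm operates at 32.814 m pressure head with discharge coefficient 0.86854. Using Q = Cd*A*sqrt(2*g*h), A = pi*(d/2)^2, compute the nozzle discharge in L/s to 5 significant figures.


A = pi*(2.1651e-3/2)^2 = 3.681678e-06 m^2
Q = 0.86854 * 3.681678e-06 * sqrt(2*9.81*32.814) * 1000 = 0.081136 L/s
Therefore the nozzle discharge = 0.081136 L/s.


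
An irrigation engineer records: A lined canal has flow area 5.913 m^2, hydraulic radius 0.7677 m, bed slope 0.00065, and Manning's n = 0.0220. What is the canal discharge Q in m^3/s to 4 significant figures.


Approach: apply Manning's equation, Q = (1/n)*A*R^(2/3)*S^(1/2).
Q = (1/0.0220) * 5.913 * 0.7677^(2/3) * 0.00065^(1/2) = 5.745 m^3/s
Therefore the canal discharge Q = 5.745 m^3/s.


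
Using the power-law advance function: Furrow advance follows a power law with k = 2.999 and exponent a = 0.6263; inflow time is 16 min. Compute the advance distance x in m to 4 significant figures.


Approach: apply the power-law advance function, x = k*t^a.
x = 2.999 * 16^0.6263 = 17.03 m
Therefore the advance distance x = 17.03 m.


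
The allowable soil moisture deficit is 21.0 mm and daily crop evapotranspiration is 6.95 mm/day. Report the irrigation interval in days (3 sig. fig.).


Approach: apply the irrigation interval relation, interval = SMD / ETc.
interval = 21.0 / 6.95 = 3.02 days
Therefore the irrigation interval = 3.02 days.


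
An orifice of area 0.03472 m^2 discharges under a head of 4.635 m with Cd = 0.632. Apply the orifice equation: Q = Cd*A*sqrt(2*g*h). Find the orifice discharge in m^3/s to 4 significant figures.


Q = 0.632 * 0.03472 * sqrt(2*9.81*4.635) = 0.2093 m^3/s
Therefore the orifice discharge = 0.2093 m^3/s.


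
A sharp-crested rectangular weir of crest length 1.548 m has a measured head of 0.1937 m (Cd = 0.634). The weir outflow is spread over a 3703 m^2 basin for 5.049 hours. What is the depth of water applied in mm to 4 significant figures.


Approach: apply the rectangular weir equation with a volume-to-depth conversion, Q = (2/3)*Cd*L*sqrt(2g)*H^1.5; d = Q*t/A * 1000.
Step 1 — weir discharge:
  Q = (2/3)*0.634*1.548*sqrt(2*9.81)*0.1937^1.5 = 0.247066 m^3/s
Step 2 — volume: V = 0.247066 * 5.049*3600 = 4490.77 m^3
Step 3 — depth: d = V/A * 1000 = 4490.77/3703 * 1000 = 1213 mm
Therefore the depth of water applied = 1213 mm.


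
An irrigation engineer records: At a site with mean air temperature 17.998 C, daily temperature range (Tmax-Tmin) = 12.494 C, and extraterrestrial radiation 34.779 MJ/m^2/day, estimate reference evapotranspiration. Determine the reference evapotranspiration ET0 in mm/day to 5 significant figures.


Approach: apply the Hargreaves-Samani method, ET0 = 0.0023*(Tmean+17.8)*sqrt(Tmax-Tmin)*0.408*Ra.
ET0 = 0.0023*(17.998+17.8)*sqrt(12.494)*0.408*34.779 = 4.1297 mm/day
Therefore the reference evapotranspiration ET0 = 4.1297 mm/day.


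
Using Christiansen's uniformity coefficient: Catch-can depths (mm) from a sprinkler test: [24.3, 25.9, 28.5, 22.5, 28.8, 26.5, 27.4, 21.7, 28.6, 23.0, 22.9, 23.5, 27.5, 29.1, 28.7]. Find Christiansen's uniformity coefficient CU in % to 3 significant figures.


Approach: apply Christiansen's uniformity coefficient, CU = (1 - mean_abs_deviation/mean)*100.
mean = 25.927 mm
mean |d_i - mean| = 2.3582 mm
CU = (1 - 2.3582/25.927)*100 = 90.9 %
Therefore Christiansen's uniformity coefficient CU = 90.9 %.


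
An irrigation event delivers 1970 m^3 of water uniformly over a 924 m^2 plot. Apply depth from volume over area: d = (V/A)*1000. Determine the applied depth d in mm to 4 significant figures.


d = (1970 / 924) * 1000 = 2132 mm
Therefore the applied depth d = 2132 mm.


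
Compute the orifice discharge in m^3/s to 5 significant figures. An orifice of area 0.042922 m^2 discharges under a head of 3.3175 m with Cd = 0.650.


Approach: apply the orifice equation, Q = Cd*A*sqrt(2*g*h).
Q = 0.650 * 0.042922 * sqrt(2*9.81*3.3175) = 0.22509 m^3/s
Therefore the orifice discharge = 0.22509 m^3/s.


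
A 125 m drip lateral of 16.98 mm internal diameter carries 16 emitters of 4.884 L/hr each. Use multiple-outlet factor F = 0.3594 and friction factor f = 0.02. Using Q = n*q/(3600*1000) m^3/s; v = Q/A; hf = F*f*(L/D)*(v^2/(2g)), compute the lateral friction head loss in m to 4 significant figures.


Q = 16*4.884/(3600*1000) = 2.17067e-05 m^3/s
A = pi*(16.98e-3/2)^2 = 2.26446e-04 m^2, so v = Q/A = 0.0958579 m/s
hf = 0.3594*0.02*(125/0.01698)*(0.0958579^2/(2*9.81)) = 0.02478 m
Therefore the lateral friction head loss = 0.02478 m.


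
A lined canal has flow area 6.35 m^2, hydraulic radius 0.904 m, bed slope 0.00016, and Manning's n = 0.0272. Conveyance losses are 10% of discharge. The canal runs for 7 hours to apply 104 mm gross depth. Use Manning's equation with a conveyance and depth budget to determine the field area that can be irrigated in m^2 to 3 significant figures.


Approach: apply Manning's equation with a conveyance and depth budget, Q = (1/n)*A*R^(2/3)*S^(1/2); Q_field = Q*(1-loss); Area = Q_field*t/(d/1000).
Step 1 — canal discharge (Manning's equation):
  Q = (1/0.0272) * 6.35 * 0.904^(2/3) * 0.00016^(1/2) = 2.7609 m^3/s
Step 2 — delivered flow: Q_field = 2.7609*(1 - 10/100) = 2.4848 m^3/s
Step 3 — volume delivered: V = 2.4848 * 7*3600 = 62616 m^3
Step 4 — area served: A = V / (depth/1000) = 62616 / 0.104 = 602000 m^2
Therefore the field area that can be irrigated = 602000 m^2.


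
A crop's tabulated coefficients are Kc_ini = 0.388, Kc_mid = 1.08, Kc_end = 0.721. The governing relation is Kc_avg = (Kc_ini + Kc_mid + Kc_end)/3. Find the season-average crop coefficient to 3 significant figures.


Kc_avg = (0.388 + 1.08 + 0.721)/3 = 0.730
Therefore the season-average crop coefficient = 0.730.


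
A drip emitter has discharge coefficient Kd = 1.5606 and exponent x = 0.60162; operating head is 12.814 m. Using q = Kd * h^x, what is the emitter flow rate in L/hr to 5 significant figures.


q = 1.5606 * 12.814^0.60162 = 7.2393 L/hr
Therefore the emitter flow rate = 7.2393 L/hr.


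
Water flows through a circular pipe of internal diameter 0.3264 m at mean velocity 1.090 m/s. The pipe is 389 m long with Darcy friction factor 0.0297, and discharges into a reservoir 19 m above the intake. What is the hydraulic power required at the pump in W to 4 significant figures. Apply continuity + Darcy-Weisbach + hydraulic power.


Approach: apply continuity + Darcy-Weisbach + hydraulic power, Q = A*v; hf = f*(L/D)*(v^2/(2g)); H = static + hf; P = rho*g*Q*H.
Step 1 — flow rate (continuity, Q = A*v):
  A = pi*(0.3264/2)^2 = 0.0836739 m^2
  Q = 0.0836739 * 1.090 = 0.0912046 m^3/s
Step 2 — friction head loss (Darcy-Weisbach):
  hf = 0.0297 * (389/0.3264) * (1.090^2 / (2*9.81))
  hf = 2.14343 m
Step 3 — total head: H = 19 + 2.14343 = 21.1434 m
Step 4 — hydraulic power (P = rho*g*Q*H):
  P = 1000 * 9.81 * 0.0912046 * 21.1434 = 18920 W
Therefore the hydraulic power required at the pump = 18920 W.


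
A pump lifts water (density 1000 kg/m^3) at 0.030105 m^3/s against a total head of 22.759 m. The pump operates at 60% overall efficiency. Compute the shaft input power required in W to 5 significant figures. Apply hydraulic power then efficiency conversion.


Approach: apply hydraulic power then efficiency conversion, P = rho*g*Q*H; P_in = P/eta.
Step 1 — hydraulic power (P = rho*g*Q*H):
  P = 1000 * 9.81 * 0.030105 * 22.759 = 6721.417 W
Step 2 — input power: P_in = P/eta = 6721.417 / 0.6 = 11202 W
Therefore the shaft input power required = 11202 W.


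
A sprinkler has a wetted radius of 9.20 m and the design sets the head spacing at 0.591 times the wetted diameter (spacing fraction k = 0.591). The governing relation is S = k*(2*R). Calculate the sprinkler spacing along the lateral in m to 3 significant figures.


S = 0.591 * (2 * 9.20) = 10.9 m
Therefore the sprinkler spacing along the lateral = 10.9 m.


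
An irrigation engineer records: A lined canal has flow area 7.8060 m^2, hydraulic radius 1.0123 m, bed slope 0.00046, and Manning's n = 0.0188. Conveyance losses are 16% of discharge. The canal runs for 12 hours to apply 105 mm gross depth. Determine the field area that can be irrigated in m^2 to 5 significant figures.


Approach: apply Manning's equation with a conveyance and depth budget, Q = (1/n)*A*R^(2/3)*S^(1/2); Q_field = Q*(1-loss); Area = Q_field*t/(d/1000).
Step 1 — canal discharge (Manning's equation):
  Q = (1/0.0188) * 7.8060 * 1.0123^(2/3) * 0.00046^(1/2) = 8.978196 m^3/s
Step 2 — delivered flow: Q_field = 8.978196*(1 - 16/100) = 7.541685 m^3/s
Step 3 — volume delivered: V = 7.541685 * 12*3600 = 325800.8 m^3
Step 4 — area served: A = V / (depth/1000) = 325800.8 / 0.105 = 3102900 m^2
Therefore the field area that can be irrigated = 3102900 m^2.


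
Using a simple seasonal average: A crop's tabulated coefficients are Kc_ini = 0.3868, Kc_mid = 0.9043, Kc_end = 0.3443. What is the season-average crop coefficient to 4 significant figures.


Approach: apply a simple seasonal average, Kc_avg = (Kc_ini + Kc_mid + Kc_end)/3.
Kc_avg = (0.3868 + 0.9043 + 0.3443)/3 = 0.5451
Therefore the season-average crop coefficient = 0.5451.


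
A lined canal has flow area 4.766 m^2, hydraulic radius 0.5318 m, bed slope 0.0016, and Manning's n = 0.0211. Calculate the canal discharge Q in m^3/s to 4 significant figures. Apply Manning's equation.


Approach: apply Manning's equation, Q = (1/n)*A*R^(2/3)*S^(1/2).
Q = (1/0.0211) * 4.766 * 0.5318^(2/3) * 0.0016^(1/2) = 5.931 m^3/s
Therefore the canal discharge Q = 5.931 m^3/s.


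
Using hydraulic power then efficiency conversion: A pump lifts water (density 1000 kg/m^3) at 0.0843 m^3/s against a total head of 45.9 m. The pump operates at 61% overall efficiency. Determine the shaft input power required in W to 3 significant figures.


Approach: apply hydraulic power then efficiency conversion, P = rho*g*Q*H; P_in = P/eta.
Step 1 — hydraulic power (P = rho*g*Q*H):
  P = 1000 * 9.81 * 0.0843 * 45.9 = 37959 W
Step 2 — input power: P_in = P/eta = 37959 / 0.61 = 62200 W
Therefore the shaft input power required = 62200 W.


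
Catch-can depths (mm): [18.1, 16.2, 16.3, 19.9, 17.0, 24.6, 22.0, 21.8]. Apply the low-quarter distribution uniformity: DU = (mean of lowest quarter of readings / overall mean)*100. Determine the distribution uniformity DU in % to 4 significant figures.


sorted lowest 2 of 8: [16.2, 16.3] -> mean = 16.2500 mm
overall mean = 19.4875 mm
DU = (16.2500/19.4875)*100 = 83.39 %
Therefore the distribution uniformity DU = 83.39 %.


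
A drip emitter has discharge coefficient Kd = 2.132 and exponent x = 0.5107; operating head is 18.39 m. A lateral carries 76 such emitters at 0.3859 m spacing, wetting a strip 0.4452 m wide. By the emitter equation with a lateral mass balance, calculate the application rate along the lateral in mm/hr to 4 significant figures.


Approach: apply the emitter equation with a lateral mass balance, q = Kd*h^x; Q = n*q; rate = Q/(n*spacing*width).
Step 1 — single emitter flow (q = Kd*h^x):
  q = 2.132 * 18.39^0.5107 = 9.43212 L/hr
Step 2 — total lateral flow: Q = 76 * 9.43212 = 716.841 L/hr
Step 3 — wetted area: A = 76 * 0.3859 * 0.4452 = 13.0570 m^2
Step 4 — application rate: Q/A = 716.841/13.0570 = 54.90 mm/hr
Therefore the application rate along the lateral = 54.90 mm/hr.
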